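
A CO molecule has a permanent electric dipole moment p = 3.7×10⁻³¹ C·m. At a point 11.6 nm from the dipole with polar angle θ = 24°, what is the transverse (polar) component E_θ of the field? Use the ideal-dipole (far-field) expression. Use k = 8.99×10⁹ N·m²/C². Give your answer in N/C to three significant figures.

For a dipole, E_θ = (kp sinθ)/r³.
kp/r³ = (8.99×10⁹)(3.70×10⁻³¹)/(1.16×10⁻⁸)³ = 2131 N/C.
E_θ = 2131·sin24° = 866.8 N/C.

E_θ ≈ 867 N/C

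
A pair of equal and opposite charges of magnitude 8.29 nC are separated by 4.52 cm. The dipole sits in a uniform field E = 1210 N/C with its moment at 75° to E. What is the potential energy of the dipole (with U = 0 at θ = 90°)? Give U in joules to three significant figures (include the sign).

U ≈ -1.17×10⁻⁷ J

Dipole moment p = qd = (8.29×10⁻⁹ C)(0.0452 m) = 3.747×10⁻¹⁰ C·m.
U = −p·E = −pE cosθ.
U = −(3.747×10⁻¹⁰)(1210)·cos75° = -1.173×10⁻⁷ J.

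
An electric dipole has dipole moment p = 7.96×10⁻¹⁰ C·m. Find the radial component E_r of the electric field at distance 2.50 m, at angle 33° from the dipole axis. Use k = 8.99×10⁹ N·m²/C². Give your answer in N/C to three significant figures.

For a dipole, E_r = (2kp cosθ)/r³.
kp/r³ = (8.99×10⁹)(7.96×10⁻¹⁰)/(2.50)³ = 0.4580 N/C.
E_r = 2·0.4580·cos33° = 0.7682 N/C.

E_r ≈ 0.768 N/C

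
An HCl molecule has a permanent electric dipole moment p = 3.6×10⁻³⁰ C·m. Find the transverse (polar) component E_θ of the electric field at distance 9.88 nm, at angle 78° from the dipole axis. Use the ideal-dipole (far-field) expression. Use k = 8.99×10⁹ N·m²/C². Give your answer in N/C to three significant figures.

For a dipole, E_θ = (kp sinθ)/r³.
kp/r³ = (8.99×10⁹)(3.60×10⁻³⁰)/(9.88×10⁻⁹)³ = 3.356×10⁴ N/C.
E_θ = 3.356×10⁴·sin78° = 3.282×10⁴ N/C.

E_θ ≈ 3.28×10⁴ N/C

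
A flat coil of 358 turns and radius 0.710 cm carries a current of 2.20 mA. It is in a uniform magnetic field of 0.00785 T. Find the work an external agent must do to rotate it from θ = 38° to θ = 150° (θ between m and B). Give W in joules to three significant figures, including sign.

m = NIA = NIπa² = 358·(0.00220)·π·(0.00710)² = 1.247×10⁻⁴ A·m².
W_ext = ΔU = −mB cosθ₂ + mB cosθ₁ = mB(cosθ₁ − cosθ₂).
W = (1.247×10⁻⁴)(0.00785)·(cos38° − cos150°) = (9.789×10⁻⁷)·(+1.6540) = 1.619×10⁻⁶ J.

W ≈ 1.62×10⁻⁶ J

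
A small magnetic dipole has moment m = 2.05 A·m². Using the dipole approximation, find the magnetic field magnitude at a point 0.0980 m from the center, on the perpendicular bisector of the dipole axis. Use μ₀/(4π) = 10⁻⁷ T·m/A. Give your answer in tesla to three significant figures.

In the equatorial plane B = (μ₀/4π)·m/r³ (half the axial value).
B = (10⁻⁷)·(2.05) / (0.0980)³ = 2.178×10⁻⁴ T.

B ≈ 2.18×10⁻⁴ T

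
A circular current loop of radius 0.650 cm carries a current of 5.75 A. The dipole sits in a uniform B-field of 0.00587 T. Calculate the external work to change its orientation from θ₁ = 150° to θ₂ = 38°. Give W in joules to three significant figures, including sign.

Magnetic moment m = IA = Iπa² = (5.75)·π·(0.00650)² = 7.632×10⁻⁴ A·m².
W_ext = ΔU = −mB cosθ₂ + mB cosθ₁ = mB(cosθ₁ − cosθ₂).
W = (7.632×10⁻⁴)(0.00587)·(cos150° − cos38°) = (4.480×10⁻⁶)·(-1.6540) = -7.410×10⁻⁶ J.

W ≈ -7.41×10⁻⁶ J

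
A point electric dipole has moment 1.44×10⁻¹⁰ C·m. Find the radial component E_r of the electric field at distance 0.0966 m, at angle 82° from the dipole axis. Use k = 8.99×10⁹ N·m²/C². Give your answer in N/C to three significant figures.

For a dipole, E_r = (2kp cosθ)/r³.
kp/r³ = (8.99×10⁹)(1.44×10⁻¹⁰)/(0.0966)³ = 1436 N/C.
E_r = 2·1436·cos82° = 399.7 N/C.

E_r ≈ 400 N/C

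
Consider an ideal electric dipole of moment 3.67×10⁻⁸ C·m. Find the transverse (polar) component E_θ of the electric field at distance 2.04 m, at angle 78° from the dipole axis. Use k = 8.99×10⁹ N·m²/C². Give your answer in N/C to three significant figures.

E_θ ≈ 38.0 N/C

For a dipole, E_θ = (kp sinθ)/r³.
kp/r³ = (8.99×10⁹)(3.67×10⁻⁸)/(2.04)³ = 38.86 N/C.
E_θ = 38.86·sin78° = 38.01 N/C.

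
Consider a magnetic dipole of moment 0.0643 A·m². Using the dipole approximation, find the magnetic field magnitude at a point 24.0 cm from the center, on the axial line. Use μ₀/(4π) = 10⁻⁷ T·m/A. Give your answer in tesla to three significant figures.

B ≈ 9.30×10⁻⁷ T

On axis B = (μ₀/4π)·2m/r³.
B = 2·(10⁻⁷)·(0.0643) / (0.240)³ = 9.303×10⁻⁷ T.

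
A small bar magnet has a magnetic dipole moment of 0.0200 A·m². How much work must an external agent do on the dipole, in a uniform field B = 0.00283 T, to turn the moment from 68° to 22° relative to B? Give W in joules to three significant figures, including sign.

W ≈ -3.13×10⁻⁵ J

W_ext = ΔU = −mB cosθ₂ + mB cosθ₁ = mB(cosθ₁ − cosθ₂).
W = (0.0200)(0.00283)·(cos68° − cos22°) = (5.660×10⁻⁵)·(-0.5526) = -3.128×10⁻⁵ J.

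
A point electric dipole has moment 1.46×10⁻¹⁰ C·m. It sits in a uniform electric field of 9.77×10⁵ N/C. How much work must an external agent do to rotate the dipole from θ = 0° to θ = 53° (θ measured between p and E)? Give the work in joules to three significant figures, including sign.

W ≈ 5.68×10⁻⁵ J

W_ext = ΔU = U(θ₂) − U(θ₁) = −pE cosθ₂ − (−pE cosθ₁) = pE(cosθ₁ − cosθ₂).
W = (1.46×10⁻¹⁰)(9.77×10⁵)·(cos0° − cos53°) = (1.426×10⁻⁴)·(+0.3982) = 5.680×10⁻⁵ J.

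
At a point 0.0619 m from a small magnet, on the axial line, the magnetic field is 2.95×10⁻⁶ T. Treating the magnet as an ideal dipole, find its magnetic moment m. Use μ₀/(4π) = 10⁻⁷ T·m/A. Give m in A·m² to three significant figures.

On axis B = (μ₀/4π)·2m/r³, so m = Br³·4π/(μ₀·2).
m = (2.95×10⁻⁶)·(0.0619)³ / (2·10⁻⁷) = 0.003498 A·m².

m ≈ 0.00350 A·m²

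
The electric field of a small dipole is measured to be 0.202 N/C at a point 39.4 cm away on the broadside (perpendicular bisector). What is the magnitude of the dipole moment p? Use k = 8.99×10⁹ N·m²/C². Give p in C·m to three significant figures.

p ≈ 1.37×10⁻¹² C·m

In the equatorial plane E = kp/r³, so p = Er³/(k).
p = (0.202)·(0.394)³ / (8.99×10⁹) = 1.374×10⁻¹² C·m.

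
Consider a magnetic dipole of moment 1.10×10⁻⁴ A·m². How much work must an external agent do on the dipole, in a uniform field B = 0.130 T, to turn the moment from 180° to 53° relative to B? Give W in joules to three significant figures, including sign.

W_ext = ΔU = −mB cosθ₂ + mB cosθ₁ = mB(cosθ₁ − cosθ₂).
W = (1.10×10⁻⁴)(0.130)·(cos180° − cos53°) = (1.430×10⁻⁵)·(-1.6018) = -2.291×10⁻⁵ J.

W ≈ -2.29×10⁻⁵ J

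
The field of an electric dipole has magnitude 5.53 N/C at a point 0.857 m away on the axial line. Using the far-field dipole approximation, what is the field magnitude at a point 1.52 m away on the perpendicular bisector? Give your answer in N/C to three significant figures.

E ≈ 0.496 N/C

Dipole fields scale as 1/r³ in the far field.
The axial field is twice the equatorial field at the same r, so the geometry factor is 1/2.
E₂ = E₁ · (1/2) · (r₁/r₂)³ = 5.53 · 0.5 · (0.857/1.52)³.
(r₁/r₂)³ = (0.5638)³ = 0.1792.
E₂ ≈ 0.4956 N/C.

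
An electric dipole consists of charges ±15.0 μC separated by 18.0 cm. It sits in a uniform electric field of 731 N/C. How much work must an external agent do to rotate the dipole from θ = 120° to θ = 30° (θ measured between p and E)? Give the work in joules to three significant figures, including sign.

Dipole moment p = qd = (1.50×10⁻⁵ C)(0.180 m) = 2.70×10⁻⁶ C·m.
W_ext = ΔU = U(θ₂) − U(θ₁) = −pE cosθ₂ − (−pE cosθ₁) = pE(cosθ₁ − cosθ₂).
W = (2.70×10⁻⁶)(731)·(cos120° − cos30°) = (0.001974)·(-1.3660) = -0.002696 J.

W ≈ -0.00270 J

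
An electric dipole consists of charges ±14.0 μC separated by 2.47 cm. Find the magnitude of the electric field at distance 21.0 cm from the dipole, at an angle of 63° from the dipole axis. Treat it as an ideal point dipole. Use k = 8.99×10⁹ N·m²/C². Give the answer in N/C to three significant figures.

Dipole moment p = qd = (1.40×10⁻⁵ C)(0.0247 m) = 3.458×10⁻⁷ C·m.
At angle θ the dipole field magnitude is E = (kp/r³)·√(1 + 3cos²θ).
kp/r³ = (8.99×10⁹)(3.458×10⁻⁷) / (0.210)³ = 3.357×10⁵ N/C.
√(1 + 3cos²63°) = √(1 + 3·0.2061) = √1.6183 ≈ 1.2721.
E ≈ 3.357×10⁵ × 1.272 = 4.270×10⁵ N/C.

E ≈ 4.27×10⁵ N/C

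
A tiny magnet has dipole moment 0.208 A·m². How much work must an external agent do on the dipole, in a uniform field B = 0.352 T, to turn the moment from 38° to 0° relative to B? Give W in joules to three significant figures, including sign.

W_ext = ΔU = −mB cosθ₂ + mB cosθ₁ = mB(cosθ₁ − cosθ₂).
W = (0.208)(0.352)·(cos38° − cos0°) = (0.07322)·(-0.2120) = -0.01552 J.

W ≈ -0.0155 J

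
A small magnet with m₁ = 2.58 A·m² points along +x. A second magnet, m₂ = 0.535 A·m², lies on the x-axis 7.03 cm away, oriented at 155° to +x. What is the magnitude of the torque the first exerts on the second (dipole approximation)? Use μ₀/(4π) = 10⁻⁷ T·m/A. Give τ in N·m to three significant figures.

Dipole B is on the axis of dipole A, so B₁ there is axial: B₁ = (μ₀/4π)·2m₁/r³ along +x.
B₁ = 2(10⁻⁷)(2.58)/(0.0703)³ = 0.001485 T.
τ = m₂ B₁ sinθ.
τ = (0.535)(0.001485)·sin155° = 3.358×10⁻⁴ N·m.

τ ≈ 3.36×10⁻⁴ N·m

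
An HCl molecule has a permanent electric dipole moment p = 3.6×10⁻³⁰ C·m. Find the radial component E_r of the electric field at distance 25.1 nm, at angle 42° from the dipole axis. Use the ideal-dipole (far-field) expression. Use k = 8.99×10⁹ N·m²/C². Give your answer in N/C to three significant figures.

E_r ≈ 3040 N/C

For a dipole, E_r = (2kp cosθ)/r³.
kp/r³ = (8.99×10⁹)(3.60×10⁻³⁰)/(2.51×10⁻⁸)³ = 2047 N/C.
E_r = 2·2047·cos42° = 3042 N/C.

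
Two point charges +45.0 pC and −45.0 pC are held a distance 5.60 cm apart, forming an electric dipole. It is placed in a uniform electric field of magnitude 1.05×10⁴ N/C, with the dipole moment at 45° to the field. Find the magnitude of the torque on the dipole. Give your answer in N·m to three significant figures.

τ ≈ 1.87×10⁻⁸ N·m

Dipole moment p = qd = (4.50×10⁻¹¹ C)(0.0560 m) = 2.52×10⁻¹² C·m.
Torque on an electric dipole: τ = pE sinθ.
τ = (2.52×10⁻¹²)(1.05×10⁴)·sin45° = 1.871×10⁻⁸ N·m.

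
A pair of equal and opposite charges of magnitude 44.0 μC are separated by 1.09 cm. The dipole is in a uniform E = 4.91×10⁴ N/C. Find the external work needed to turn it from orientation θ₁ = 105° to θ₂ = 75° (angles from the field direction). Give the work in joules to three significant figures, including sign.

W ≈ -0.0122 J

Dipole moment p = qd = (4.40×10⁻⁵ C)(0.0109 m) = 4.796×10⁻⁷ C·m.
W_ext = ΔU = U(θ₂) − U(θ₁) = −pE cosθ₂ − (−pE cosθ₁) = pE(cosθ₁ − cosθ₂).
W = (4.796×10⁻⁷)(4.91×10⁴)·(cos105° − cos75°) = (0.02355)·(-0.5176) = -0.01219 J.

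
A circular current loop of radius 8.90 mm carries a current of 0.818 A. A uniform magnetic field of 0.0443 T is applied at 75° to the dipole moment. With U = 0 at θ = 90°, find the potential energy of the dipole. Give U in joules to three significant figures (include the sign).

U ≈ -2.33×10⁻⁶ J

Magnetic moment m = IA = Iπa² = (0.818)·π·(0.00890)² = 2.036×10⁻⁴ A·m².
U = −m·B = −mB cosθ.
U = −(2.036×10⁻⁴)(0.0443)·cos75° = -2.334×10⁻⁶ J.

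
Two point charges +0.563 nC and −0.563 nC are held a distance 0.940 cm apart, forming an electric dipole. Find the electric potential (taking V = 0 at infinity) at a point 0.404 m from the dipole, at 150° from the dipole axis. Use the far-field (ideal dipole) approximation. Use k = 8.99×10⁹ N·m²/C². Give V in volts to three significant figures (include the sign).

V ≈ -0.252 V

Dipole moment p = qd = (5.63×10⁻¹⁰ C)(0.00940 m) = 5.292×10⁻¹² C·m.
The dipole potential is V = kp cosθ / r².
V = (8.99×10⁹)(5.292×10⁻¹²)·cos150° / (0.404)² = -0.2524 V.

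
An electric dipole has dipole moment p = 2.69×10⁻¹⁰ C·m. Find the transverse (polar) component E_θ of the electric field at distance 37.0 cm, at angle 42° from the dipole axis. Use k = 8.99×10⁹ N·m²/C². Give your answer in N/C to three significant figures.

For a dipole, E_θ = (kp sinθ)/r³.
kp/r³ = (8.99×10⁹)(2.69×10⁻¹⁰)/(0.370)³ = 47.74 N/C.
E_θ = 47.74·sin42° = 31.95 N/C.

E_θ ≈ 31.9 N/C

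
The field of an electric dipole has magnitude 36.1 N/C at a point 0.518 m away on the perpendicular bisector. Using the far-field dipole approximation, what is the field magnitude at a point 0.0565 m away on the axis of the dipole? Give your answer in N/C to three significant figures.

Dipole fields scale as 1/r³ in the far field.
The axial field is twice the equatorial field at the same r, so the geometry factor is 2/1.
E₂ = E₁ · (2/1) · (r₁/r₂)³ = 36.1 · 2 · (0.518/0.0565)³.
(r₁/r₂)³ = (9.168)³ = 770.6.
E₂ ≈ 5.564×10⁴ N/C.

E ≈ 5.56×10⁴ N/C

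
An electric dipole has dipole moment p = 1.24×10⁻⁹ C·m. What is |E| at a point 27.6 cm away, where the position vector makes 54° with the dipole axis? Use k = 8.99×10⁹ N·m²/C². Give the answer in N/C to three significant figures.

At angle θ the dipole field magnitude is E = (kp/r³)·√(1 + 3cos²θ).
kp/r³ = (8.99×10⁹)(1.24×10⁻⁹) / (0.276)³ = 530.2 N/C.
√(1 + 3cos²54°) = √(1 + 3·0.3455) = √2.0365 ≈ 1.4271.
E ≈ 530.2 × 1.427 = 756.6 N/C.

E ≈ 757 N/C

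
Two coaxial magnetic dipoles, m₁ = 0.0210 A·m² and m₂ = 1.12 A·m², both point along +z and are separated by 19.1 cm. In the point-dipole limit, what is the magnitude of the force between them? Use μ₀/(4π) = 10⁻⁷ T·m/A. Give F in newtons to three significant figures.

F ≈ 1.06×10⁻⁵ N

On-axis B of dipole 1: B = (μ₀/4π)·2m₁/r³. Force on dipole 2: F = m₂·dB/dr.
dB/dr = −(μ₀/4π)·6m₁/r⁴, so |F| = (μ₀/4π)·6m₁m₂/r⁴.
F = 6(10⁻⁷)(0.0210)(1.12)/(0.191)⁴ = 1.060×10⁻⁵ N.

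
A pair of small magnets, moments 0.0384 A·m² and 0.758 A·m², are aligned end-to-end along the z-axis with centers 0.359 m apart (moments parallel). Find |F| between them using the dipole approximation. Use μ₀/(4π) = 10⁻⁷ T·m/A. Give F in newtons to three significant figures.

On-axis B of dipole 1: B = (μ₀/4π)·2m₁/r³. Force on dipole 2: F = m₂·dB/dr.
dB/dr = −(μ₀/4π)·6m₁/r⁴, so |F| = (μ₀/4π)·6m₁m₂/r⁴.
F = 6(10⁻⁷)(0.0384)(0.758)/(0.359)⁴ = 1.051×10⁻⁶ N.

F ≈ 1.05×10⁻⁶ N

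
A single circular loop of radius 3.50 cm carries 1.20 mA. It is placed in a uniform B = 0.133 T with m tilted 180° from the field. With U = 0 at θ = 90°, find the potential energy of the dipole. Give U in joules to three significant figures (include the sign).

U ≈ 6.14×10⁻⁷ J

Magnetic moment m = IA = Iπa² = (0.00120)·π·(0.0350)² = 4.618×10⁻⁶ A·m².
U = −m·B = −mB cosθ.
U = −(4.618×10⁻⁶)(0.133)·cos180° = 6.142×10⁻⁷ J.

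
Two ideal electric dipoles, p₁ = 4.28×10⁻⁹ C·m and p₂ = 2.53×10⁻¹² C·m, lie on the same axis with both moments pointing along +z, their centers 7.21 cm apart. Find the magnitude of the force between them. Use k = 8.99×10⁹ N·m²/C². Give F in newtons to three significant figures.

On-axis field of dipole 1 at distance r: E = 2kp₁/r³. Force on dipole 2 is F = p₂·dE/dr (gradient along axis).
dE/dr = −6kp₁/r⁴, so |F| = 6kp₁p₂/r⁴ (attractive for aligned moments).
F = 6(8.99×10⁹)(4.28×10⁻⁹)(2.53×10⁻¹²)/(0.0721)⁴ = 2.161×10⁻⁵ N.

F ≈ 2.16×10⁻⁵ N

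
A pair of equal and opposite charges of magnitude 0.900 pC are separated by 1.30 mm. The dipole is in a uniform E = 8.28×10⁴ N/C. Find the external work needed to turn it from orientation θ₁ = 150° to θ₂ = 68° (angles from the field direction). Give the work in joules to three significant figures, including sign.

W ≈ -1.20×10⁻¹⁰ J

Dipole moment p = qd = (9.00×10⁻¹³ C)(0.00130 m) = 1.17×10⁻¹⁵ C·m.
W_ext = ΔU = U(θ₂) − U(θ₁) = −pE cosθ₂ − (−pE cosθ₁) = pE(cosθ₁ − cosθ₂).
W = (1.17×10⁻¹⁵)(8.28×10⁴)·(cos150° − cos68°) = (9.688×10⁻¹¹)·(-1.2406) = -1.202×10⁻¹⁰ J.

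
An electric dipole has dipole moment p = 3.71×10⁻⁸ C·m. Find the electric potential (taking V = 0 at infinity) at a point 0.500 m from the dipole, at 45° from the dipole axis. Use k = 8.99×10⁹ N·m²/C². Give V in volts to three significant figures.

The dipole potential is V = kp cosθ / r².
V = (8.99×10⁹)(3.71×10⁻⁸)·cos45° / (0.500)² = 943.4 V.

V ≈ 943 V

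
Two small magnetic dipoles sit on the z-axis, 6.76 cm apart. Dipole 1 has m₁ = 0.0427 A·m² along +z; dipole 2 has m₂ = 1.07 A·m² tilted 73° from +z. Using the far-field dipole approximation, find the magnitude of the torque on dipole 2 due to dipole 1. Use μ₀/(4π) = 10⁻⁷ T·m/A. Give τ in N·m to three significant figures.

τ ≈ 2.83×10⁻⁵ N·m

Dipole B is on the axis of dipole A, so B₁ there is axial: B₁ = (μ₀/4π)·2m₁/r³ along +z.
B₁ = 2(10⁻⁷)(0.0427)/(0.0676)³ = 2.765×10⁻⁵ T.
τ = m₂ B₁ sinθ.
τ = (1.07)(2.765×10⁻⁵)·sin73° = 2.829×10⁻⁵ N·m.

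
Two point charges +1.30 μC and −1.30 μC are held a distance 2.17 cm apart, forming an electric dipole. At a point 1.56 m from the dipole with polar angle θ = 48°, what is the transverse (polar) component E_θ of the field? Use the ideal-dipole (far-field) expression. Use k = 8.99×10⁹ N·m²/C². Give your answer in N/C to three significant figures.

E_θ ≈ 49.6 N/C

Dipole moment p = qd = (1.30×10⁻⁶ C)(0.0217 m) = 2.821×10⁻⁸ C·m.
For a dipole, E_θ = (kp sinθ)/r³.
kp/r³ = (8.99×10⁹)(2.821×10⁻⁸)/(1.56)³ = 66.80 N/C.
E_θ = 66.80·sin48° = 49.64 N/C.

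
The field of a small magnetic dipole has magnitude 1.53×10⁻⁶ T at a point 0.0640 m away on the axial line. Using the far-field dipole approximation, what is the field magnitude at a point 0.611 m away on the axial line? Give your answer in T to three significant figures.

Dipole fields scale as 1/r³ in the far field; the geometry is the same at both points.
B₂ = B₁ · (r₁/r₂)³ = 1.53×10⁻⁶ · (0.0640/0.611)³.
(r₁/r₂)³ = (0.1047)³ = 0.001149.
B₂ ≈ 1.758×10⁻⁹ T.

B ≈ 1.76×10⁻⁹ T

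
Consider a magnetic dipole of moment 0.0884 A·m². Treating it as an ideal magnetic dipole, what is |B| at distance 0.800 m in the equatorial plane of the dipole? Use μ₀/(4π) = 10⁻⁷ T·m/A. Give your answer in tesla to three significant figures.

In the equatorial plane B = (μ₀/4π)·m/r³ (half the axial value).
B = (10⁻⁷)·(0.0884) / (0.800)³ = 1.727×10⁻⁸ T.

B ≈ 1.73×10⁻⁸ T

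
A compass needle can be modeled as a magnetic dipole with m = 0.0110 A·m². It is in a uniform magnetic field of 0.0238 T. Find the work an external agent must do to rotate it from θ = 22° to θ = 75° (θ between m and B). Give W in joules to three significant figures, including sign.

W_ext = ΔU = −mB cosθ₂ + mB cosθ₁ = mB(cosθ₁ − cosθ₂).
W = (0.0110)(0.0238)·(cos22° − cos75°) = (2.618×10⁻⁴)·(+0.6684) = 1.750×10⁻⁴ J.

W ≈ 1.75×10⁻⁴ J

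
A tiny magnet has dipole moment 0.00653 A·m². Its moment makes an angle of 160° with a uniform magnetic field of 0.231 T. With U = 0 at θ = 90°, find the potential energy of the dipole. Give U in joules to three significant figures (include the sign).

U = −m·B = −mB cosθ.
U = −(0.00653)(0.231)·cos160° = 0.001417 J.

U ≈ 0.00142 J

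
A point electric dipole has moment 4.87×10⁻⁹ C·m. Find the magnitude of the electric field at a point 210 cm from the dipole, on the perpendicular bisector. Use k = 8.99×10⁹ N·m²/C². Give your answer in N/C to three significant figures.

E ≈ 4.73 N/C

On the perpendicular bisector E = kp/r³ (half the axial value at the same distance).
E = (8.99×10⁹)(4.87×10⁻⁹) / (2.10)³ = 4.727 N/C.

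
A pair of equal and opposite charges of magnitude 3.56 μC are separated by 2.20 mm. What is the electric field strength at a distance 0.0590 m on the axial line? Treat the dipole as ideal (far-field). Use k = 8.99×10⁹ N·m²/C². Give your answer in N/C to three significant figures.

Dipole moment p = qd = (3.56×10⁻⁶ C)(0.00220 m) = 7.832×10⁻⁹ C·m.
On the dipole axis E = 2kp/r³.
E = 2·(8.99×10⁹)(7.832×10⁻⁹) / (0.0590)³ = 6.857×10⁵ N/C.

E ≈ 6.86×10⁵ N/C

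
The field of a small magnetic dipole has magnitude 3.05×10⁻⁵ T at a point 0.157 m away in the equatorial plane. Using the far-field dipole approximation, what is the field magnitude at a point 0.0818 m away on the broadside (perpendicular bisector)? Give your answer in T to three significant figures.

B ≈ 2.16×10⁻⁴ T

Dipole fields scale as 1/r³ in the far field; the geometry is the same at both points.
B₂ = B₁ · (r₁/r₂)³ = 3.05×10⁻⁵ · (0.157/0.0818)³.
(r₁/r₂)³ = (1.919)³ = 7.07.
B₂ ≈ 2.156×10⁻⁴ T.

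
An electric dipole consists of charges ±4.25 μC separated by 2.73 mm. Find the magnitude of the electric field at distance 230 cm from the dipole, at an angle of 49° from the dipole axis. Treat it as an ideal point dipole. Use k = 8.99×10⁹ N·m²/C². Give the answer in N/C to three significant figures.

Dipole moment p = qd = (4.25×10⁻⁶ C)(0.00273 m) = 1.16×10⁻⁸ C·m.
At angle θ the dipole field magnitude is E = (kp/r³)·√(1 + 3cos²θ).
kp/r³ = (8.99×10⁹)(1.16×10⁻⁸) / (2.30)³ = 8.571 N/C.
√(1 + 3cos²49°) = √(1 + 3·0.4304) = √2.2912 ≈ 1.5137.
E ≈ 8.571 × 1.514 = 12.97 N/C.

E ≈ 13.0 N/C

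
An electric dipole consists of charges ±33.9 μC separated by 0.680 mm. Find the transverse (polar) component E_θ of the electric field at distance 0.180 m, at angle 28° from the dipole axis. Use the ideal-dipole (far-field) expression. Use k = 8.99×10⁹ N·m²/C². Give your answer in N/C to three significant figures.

Dipole moment p = qd = (3.39×10⁻⁵ C)(6.80×10⁻⁴ m) = 2.305×10⁻⁸ C·m.
For a dipole, E_θ = (kp sinθ)/r³.
kp/r³ = (8.99×10⁹)(2.305×10⁻⁸)/(0.180)³ = 3.553×10⁴ N/C.
E_θ = 3.553×10⁴·sin28° = 1.668×10⁴ N/C.

E_θ ≈ 1.67×10⁴ N/C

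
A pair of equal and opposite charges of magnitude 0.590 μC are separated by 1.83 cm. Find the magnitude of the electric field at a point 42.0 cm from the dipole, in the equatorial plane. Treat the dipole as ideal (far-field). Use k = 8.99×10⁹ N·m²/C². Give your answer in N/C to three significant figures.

E ≈ 1310 N/C

Dipole moment p = qd = (5.90×10⁻⁷ C)(0.0183 m) = 1.08×10⁻⁸ C·m.
In the equatorial plane E = kp/r³.
E = (8.99×10⁹)(1.08×10⁻⁸) / (0.420)³ = 1310 N/C.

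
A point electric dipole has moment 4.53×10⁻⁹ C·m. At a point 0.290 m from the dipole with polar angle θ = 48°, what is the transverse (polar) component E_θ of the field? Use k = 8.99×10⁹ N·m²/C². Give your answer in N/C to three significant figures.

E_θ ≈ 1240 N/C

For a dipole, E_θ = (kp sinθ)/r³.
kp/r³ = (8.99×10⁹)(4.53×10⁻⁹)/(0.290)³ = 1670 N/C.
E_θ = 1670·sin48° = 1241 N/C.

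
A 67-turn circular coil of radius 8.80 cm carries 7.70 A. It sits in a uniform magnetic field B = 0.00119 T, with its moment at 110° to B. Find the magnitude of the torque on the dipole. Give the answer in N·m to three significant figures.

m = NIA = NIπa² = 67·(7.70)·π·(0.0880)² = 12.55 A·m².
Torque on a magnetic dipole: τ = mB sinθ.
τ = (12.55)(0.00119)·sin110° = 0.01403 N·m.

τ ≈ 0.0140 N·m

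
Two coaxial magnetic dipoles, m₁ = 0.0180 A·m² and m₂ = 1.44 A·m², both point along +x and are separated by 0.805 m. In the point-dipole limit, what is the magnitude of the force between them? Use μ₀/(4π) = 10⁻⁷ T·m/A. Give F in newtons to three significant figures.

On-axis B of dipole 1: B = (μ₀/4π)·2m₁/r³. Force on dipole 2: F = m₂·dB/dr.
dB/dr = −(μ₀/4π)·6m₁/r⁴, so |F| = (μ₀/4π)·6m₁m₂/r⁴.
F = 6(10⁻⁷)(0.0180)(1.44)/(0.805)⁴ = 3.703×10⁻⁸ N.

F ≈ 3.70×10⁻⁸ N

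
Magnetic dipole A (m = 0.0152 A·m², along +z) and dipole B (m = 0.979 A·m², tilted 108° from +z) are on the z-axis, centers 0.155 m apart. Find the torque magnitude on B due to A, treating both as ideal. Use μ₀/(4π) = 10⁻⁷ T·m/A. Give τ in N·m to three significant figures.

Dipole B is on the axis of dipole A, so B₁ there is axial: B₁ = (μ₀/4π)·2m₁/r³ along +z.
B₁ = 2(10⁻⁷)(0.0152)/(0.155)³ = 8.164×10⁻⁷ T.
τ = m₂ B₁ sinθ.
τ = (0.979)(8.164×10⁻⁷)·sin108° = 7.601×10⁻⁷ N·m.

τ ≈ 7.60×10⁻⁷ N·m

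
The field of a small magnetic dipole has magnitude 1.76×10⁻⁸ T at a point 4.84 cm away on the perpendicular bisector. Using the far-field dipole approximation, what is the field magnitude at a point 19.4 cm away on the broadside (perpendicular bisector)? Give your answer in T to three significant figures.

Dipole fields scale as 1/r³ in the far field; the geometry is the same at both points.
B₂ = B₁ · (r₁/r₂)³ = 1.76×10⁻⁸ · (4.84/19.4)³.
(r₁/r₂)³ = (0.2495)³ = 0.01553.
B₂ ≈ 2.733×10⁻¹⁰ T.

B ≈ 2.73×10⁻¹⁰ T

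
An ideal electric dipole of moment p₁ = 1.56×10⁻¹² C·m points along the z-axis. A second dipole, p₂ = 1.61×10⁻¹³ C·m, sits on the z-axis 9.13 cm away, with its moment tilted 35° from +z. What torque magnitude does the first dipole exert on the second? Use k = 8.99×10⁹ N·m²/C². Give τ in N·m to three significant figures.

τ ≈ 3.40×10⁻¹² N·m

The second dipole sits on the axis of the first, so the field there is axial: E₁ = 2kp₁/r³ along +z.
E₁ = 2(8.99×10⁹)(1.56×10⁻¹²)/(0.0913)³ = 36.86 N/C.
Torque on the second dipole: τ = p₂ E₁ sinθ.
τ = (1.61×10⁻¹³)(36.86)·sin35° = 3.403×10⁻¹² N·m.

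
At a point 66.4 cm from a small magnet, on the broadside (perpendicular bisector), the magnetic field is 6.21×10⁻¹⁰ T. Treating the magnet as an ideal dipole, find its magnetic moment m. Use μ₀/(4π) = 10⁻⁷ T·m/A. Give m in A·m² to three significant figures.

In the equatorial plane B = (μ₀/4π)·m/r³, so m = Br³·4π/(μ₀).
m = (6.21×10⁻¹⁰)·(0.664)³ / (10⁻⁷) = 0.001818 A·m².

m ≈ 0.00182 A·m²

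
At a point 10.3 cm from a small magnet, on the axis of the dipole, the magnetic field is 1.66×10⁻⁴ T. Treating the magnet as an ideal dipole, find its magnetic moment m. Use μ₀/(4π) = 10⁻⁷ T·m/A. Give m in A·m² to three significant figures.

m ≈ 0.907 A·m²

On axis B = (μ₀/4π)·2m/r³, so m = Br³·4π/(μ₀·2).
m = (1.66×10⁻⁴)·(0.103)³ / (2·10⁻⁷) = 0.9070 A·m².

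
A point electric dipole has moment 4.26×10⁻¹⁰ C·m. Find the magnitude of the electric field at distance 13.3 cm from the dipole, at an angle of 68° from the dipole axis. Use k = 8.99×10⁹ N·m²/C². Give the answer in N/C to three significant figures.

At angle θ the dipole field magnitude is E = (kp/r³)·√(1 + 3cos²θ).
kp/r³ = (8.99×10⁹)(4.26×10⁻¹⁰) / (0.133)³ = 1628 N/C.
√(1 + 3cos²68°) = √(1 + 3·0.1403) = √1.4210 ≈ 1.1921.
E ≈ 1628 × 1.192 = 1940 N/C.

E ≈ 1940 N/C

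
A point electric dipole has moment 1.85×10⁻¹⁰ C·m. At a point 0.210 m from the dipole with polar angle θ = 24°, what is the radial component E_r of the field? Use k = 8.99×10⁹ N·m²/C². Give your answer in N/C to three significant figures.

For a dipole, E_r = (2kp cosθ)/r³.
kp/r³ = (8.99×10⁹)(1.85×10⁻¹⁰)/(0.210)³ = 179.6 N/C.
E_r = 2·179.6·cos24° = 328.1 N/C.

E_r ≈ 328 N/C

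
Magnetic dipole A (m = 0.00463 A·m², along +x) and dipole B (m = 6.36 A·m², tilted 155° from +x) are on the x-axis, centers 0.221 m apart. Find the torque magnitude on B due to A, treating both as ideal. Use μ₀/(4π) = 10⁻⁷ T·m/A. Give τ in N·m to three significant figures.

Dipole B is on the axis of dipole A, so B₁ there is axial: B₁ = (μ₀/4π)·2m₁/r³ along +x.
B₁ = 2(10⁻⁷)(0.00463)/(0.221)³ = 8.579×10⁻⁸ T.
τ = m₂ B₁ sinθ.
τ = (6.36)(8.579×10⁻⁸)·sin155° = 2.306×10⁻⁷ N·m.

τ ≈ 2.31×10⁻⁷ N·m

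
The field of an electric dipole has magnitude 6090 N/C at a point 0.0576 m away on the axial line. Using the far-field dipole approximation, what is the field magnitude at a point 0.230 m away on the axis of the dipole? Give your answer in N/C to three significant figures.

Dipole fields scale as 1/r³ in the far field; the geometry is the same at both points.
E₂ = E₁ · (r₁/r₂)³ = 6090 · (0.0576/0.230)³.
(r₁/r₂)³ = (0.2504)³ = 0.01571.
E₂ ≈ 95.65 N/C.

E ≈ 95.7 N/C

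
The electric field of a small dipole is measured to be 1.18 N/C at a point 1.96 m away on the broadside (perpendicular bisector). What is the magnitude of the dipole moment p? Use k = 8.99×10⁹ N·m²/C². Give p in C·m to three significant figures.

p ≈ 9.88×10⁻¹⁰ C·m

In the equatorial plane E = kp/r³, so p = Er³/(k).
p = (1.18)·(1.96)³ / (8.99×10⁹) = 9.883×10⁻¹⁰ C·m.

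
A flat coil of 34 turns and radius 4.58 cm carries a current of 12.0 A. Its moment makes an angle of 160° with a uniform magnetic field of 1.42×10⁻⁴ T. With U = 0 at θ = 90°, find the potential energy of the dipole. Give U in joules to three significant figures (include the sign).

U ≈ 3.59×10⁻⁴ J

m = NIA = NIπa² = 34·(12.0)·π·(0.0458)² = 2.689 A·m².
U = −m·B = −mB cosθ.
U = −(2.689)(1.42×10⁻⁴)·cos160° = 3.588×10⁻⁴ J.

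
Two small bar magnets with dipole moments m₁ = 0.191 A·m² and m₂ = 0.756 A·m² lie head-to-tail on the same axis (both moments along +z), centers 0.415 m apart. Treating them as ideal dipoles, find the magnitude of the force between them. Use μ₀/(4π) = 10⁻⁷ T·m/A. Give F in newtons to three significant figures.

On-axis B of dipole 1: B = (μ₀/4π)·2m₁/r³. Force on dipole 2: F = m₂·dB/dr.
dB/dr = −(μ₀/4π)·6m₁/r⁴, so |F| = (μ₀/4π)·6m₁m₂/r⁴.
F = 6(10⁻⁷)(0.191)(0.756)/(0.415)⁴ = 2.921×10⁻⁶ N.

F ≈ 2.92×10⁻⁶ N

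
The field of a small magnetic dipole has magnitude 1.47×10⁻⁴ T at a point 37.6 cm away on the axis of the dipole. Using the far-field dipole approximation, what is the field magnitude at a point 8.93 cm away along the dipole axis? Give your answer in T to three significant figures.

Dipole fields scale as 1/r³ in the far field; the geometry is the same at both points.
B₂ = B₁ · (r₁/r₂)³ = 1.47×10⁻⁴ · (37.6/8.93)³.
(r₁/r₂)³ = (4.211)³ = 74.65.
B₂ ≈ 0.01097 T.

B ≈ 0.0110 T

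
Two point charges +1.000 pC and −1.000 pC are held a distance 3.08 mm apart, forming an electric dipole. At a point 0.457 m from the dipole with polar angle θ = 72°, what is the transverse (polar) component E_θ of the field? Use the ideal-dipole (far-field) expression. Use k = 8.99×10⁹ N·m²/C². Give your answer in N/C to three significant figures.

E_θ ≈ 2.76×10⁻⁴ N/C

Dipole moment p = qd = (1.00×10⁻¹² C)(0.00308 m) = 3.08×10⁻¹⁵ C·m.
For a dipole, E_θ = (kp sinθ)/r³.
kp/r³ = (8.99×10⁹)(3.08×10⁻¹⁵)/(0.457)³ = 2.901×10⁻⁴ N/C.
E_θ = 2.901×10⁻⁴·sin72° = 2.759×10⁻⁴ N/C.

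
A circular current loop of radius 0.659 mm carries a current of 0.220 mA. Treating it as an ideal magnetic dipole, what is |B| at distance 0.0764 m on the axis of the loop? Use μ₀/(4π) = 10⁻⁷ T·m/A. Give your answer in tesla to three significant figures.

B ≈ 1.35×10⁻¹³ T

Magnetic moment m = IA = Iπa² = (2.20×10⁻⁴)·π·(6.59×10⁻⁴)² = 3.002×10⁻¹⁰ A·m².
On axis B = (μ₀/4π)·2m/r³.
B = 2·(10⁻⁷)·(3.002×10⁻¹⁰) / (0.0764)³ = 1.346×10⁻¹³ T.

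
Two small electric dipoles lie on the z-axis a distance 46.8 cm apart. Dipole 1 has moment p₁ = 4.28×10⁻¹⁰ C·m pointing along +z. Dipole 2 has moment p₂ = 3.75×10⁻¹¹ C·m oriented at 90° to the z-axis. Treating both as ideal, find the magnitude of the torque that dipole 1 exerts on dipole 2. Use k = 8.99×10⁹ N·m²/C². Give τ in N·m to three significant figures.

τ ≈ 2.82×10⁻⁹ N·m

The second dipole sits on the axis of the first, so the field there is axial: E₁ = 2kp₁/r³ along +z.
E₁ = 2(8.99×10⁹)(4.28×10⁻¹⁰)/(0.468)³ = 75.08 N/C.
Torque on the second dipole: τ = p₂ E₁ sinθ.
τ = (3.75×10⁻¹¹)(75.08)·sin90° = 2.815×10⁻⁹ N·m.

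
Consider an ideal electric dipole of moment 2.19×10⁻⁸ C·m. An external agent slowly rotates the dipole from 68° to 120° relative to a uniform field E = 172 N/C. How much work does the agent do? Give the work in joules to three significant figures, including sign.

W_ext = ΔU = U(θ₂) − U(θ₁) = −pE cosθ₂ − (−pE cosθ₁) = pE(cosθ₁ − cosθ₂).
W = (2.19×10⁻⁸)(172)·(cos68° − cos120°) = (3.767×10⁻⁶)·(+0.8746) = 3.294×10⁻⁶ J.

W ≈ 3.29×10⁻⁶ J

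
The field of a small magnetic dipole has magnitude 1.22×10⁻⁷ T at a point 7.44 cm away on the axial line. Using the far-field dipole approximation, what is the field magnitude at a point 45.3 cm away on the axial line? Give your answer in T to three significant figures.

B ≈ 5.40×10⁻¹⁰ T

Dipole fields scale as 1/r³ in the far field; the geometry is the same at both points.
B₂ = B₁ · (r₁/r₂)³ = 1.22×10⁻⁷ · (7.44/45.3)³.
(r₁/r₂)³ = (0.1642)³ = 0.00443.
B₂ ≈ 5.405×10⁻¹⁰ T.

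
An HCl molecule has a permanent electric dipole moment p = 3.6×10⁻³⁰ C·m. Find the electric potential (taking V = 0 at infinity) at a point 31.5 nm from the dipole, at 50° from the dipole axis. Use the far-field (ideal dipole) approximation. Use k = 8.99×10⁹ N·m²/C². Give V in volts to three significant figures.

The dipole potential is V = kp cosθ / r².
V = (8.99×10⁹)(3.60×10⁻³⁰)·cos50° / (3.15×10⁻⁸)² = 2.097×10⁻⁵ V.

V ≈ 2.10×10⁻⁵ V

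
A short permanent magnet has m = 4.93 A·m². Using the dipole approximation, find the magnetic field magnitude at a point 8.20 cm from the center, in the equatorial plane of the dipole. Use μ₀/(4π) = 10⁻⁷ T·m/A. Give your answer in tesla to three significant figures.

B ≈ 8.94×10⁻⁴ T

In the equatorial plane B = (μ₀/4π)·m/r³ (half the axial value).
B = (10⁻⁷)·(4.93) / (0.0820)³ = 8.941×10⁻⁴ T.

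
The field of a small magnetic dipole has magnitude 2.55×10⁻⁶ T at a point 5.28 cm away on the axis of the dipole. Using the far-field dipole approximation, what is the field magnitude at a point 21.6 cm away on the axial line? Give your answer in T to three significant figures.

Dipole fields scale as 1/r³ in the far field; the geometry is the same at both points.
B₂ = B₁ · (r₁/r₂)³ = 2.55×10⁻⁶ · (5.28/21.6)³.
(r₁/r₂)³ = (0.2444)³ = 0.01461.
B₂ ≈ 3.725×10⁻⁸ T.

B ≈ 3.72×10⁻⁸ T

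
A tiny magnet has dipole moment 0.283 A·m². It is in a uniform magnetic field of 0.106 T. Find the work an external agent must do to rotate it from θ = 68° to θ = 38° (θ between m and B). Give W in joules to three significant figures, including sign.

W_ext = ΔU = −mB cosθ₂ + mB cosθ₁ = mB(cosθ₁ − cosθ₂).
W = (0.283)(0.106)·(cos68° − cos38°) = (0.03000)·(-0.4134) = -0.01240 J.

W ≈ -0.0124 J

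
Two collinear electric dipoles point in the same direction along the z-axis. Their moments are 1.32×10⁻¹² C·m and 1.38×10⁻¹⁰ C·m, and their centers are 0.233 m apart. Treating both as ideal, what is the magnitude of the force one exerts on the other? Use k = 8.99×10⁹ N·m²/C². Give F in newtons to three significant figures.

On-axis field of dipole 1 at distance r: E = 2kp₁/r³. Force on dipole 2 is F = p₂·dE/dr (gradient along axis).
dE/dr = −6kp₁/r⁴, so |F| = 6kp₁p₂/r⁴ (attractive for aligned moments).
F = 6(8.99×10⁹)(1.32×10⁻¹²)(1.38×10⁻¹⁰)/(0.233)⁴ = 3.334×10⁻⁹ N.

F ≈ 3.33×10⁻⁹ N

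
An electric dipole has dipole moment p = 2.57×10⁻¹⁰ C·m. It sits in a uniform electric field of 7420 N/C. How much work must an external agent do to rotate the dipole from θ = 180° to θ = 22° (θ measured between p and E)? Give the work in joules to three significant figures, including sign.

W_ext = ΔU = U(θ₂) − U(θ₁) = −pE cosθ₂ − (−pE cosθ₁) = pE(cosθ₁ − cosθ₂).
W = (2.57×10⁻¹⁰)(7420)·(cos180° − cos22°) = (1.907×10⁻⁶)·(-1.9272) = -3.675×10⁻⁶ J.

W ≈ -3.68×10⁻⁶ J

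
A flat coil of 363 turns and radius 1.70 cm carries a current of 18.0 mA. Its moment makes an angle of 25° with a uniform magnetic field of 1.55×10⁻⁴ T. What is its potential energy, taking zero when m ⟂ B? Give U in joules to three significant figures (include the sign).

m = NIA = NIπa² = 363·(0.0180)·π·(0.0170)² = 0.005932 A·m².
U = −m·B = −mB cosθ.
U = −(0.005932)(1.55×10⁻⁴)·cos25° = -8.333×10⁻⁷ J.

U ≈ -8.33×10⁻⁷ J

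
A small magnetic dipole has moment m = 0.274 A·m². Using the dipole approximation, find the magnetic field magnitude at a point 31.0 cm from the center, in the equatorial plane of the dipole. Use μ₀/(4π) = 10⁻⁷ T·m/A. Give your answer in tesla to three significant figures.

In the equatorial plane B = (μ₀/4π)·m/r³ (half the axial value).
B = (10⁻⁷)·(0.274) / (0.310)³ = 9.197×10⁻⁷ T.

B ≈ 9.20×10⁻⁷ T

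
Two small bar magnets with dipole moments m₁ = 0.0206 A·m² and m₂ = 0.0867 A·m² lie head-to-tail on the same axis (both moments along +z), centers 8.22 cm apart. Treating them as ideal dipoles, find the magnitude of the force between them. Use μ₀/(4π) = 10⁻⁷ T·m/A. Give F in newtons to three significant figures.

On-axis B of dipole 1: B = (μ₀/4π)·2m₁/r³. Force on dipole 2: F = m₂·dB/dr.
dB/dr = −(μ₀/4π)·6m₁/r⁴, so |F| = (μ₀/4π)·6m₁m₂/r⁴.
F = 6(10⁻⁷)(0.0206)(0.0867)/(0.0822)⁴ = 2.347×10⁻⁵ N.

F ≈ 2.35×10⁻⁵ N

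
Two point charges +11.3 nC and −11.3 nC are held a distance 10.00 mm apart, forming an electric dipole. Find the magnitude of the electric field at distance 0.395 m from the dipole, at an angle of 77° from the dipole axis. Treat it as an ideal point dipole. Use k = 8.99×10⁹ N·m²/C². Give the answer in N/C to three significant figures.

E ≈ 17.7 N/C

Dipole moment p = qd = (1.13×10⁻⁸ C)(0.0100 m) = 1.13×10⁻¹⁰ C·m.
At angle θ the dipole field magnitude is E = (kp/r³)·√(1 + 3cos²θ).
kp/r³ = (8.99×10⁹)(1.13×10⁻¹⁰) / (0.395)³ = 16.48 N/C.
√(1 + 3cos²77°) = √(1 + 3·0.0506) = √1.1518 ≈ 1.0732.
E ≈ 16.48 × 1.073 = 17.69 N/C.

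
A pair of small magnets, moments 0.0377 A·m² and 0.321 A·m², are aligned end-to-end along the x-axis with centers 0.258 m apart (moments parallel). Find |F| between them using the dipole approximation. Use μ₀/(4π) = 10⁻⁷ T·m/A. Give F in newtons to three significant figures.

F ≈ 1.64×10⁻⁶ N

On-axis B of dipole 1: B = (μ₀/4π)·2m₁/r³. Force on dipole 2: F = m₂·dB/dr.
dB/dr = −(μ₀/4π)·6m₁/r⁴, so |F| = (μ₀/4π)·6m₁m₂/r⁴.
F = 6(10⁻⁷)(0.0377)(0.321)/(0.258)⁴ = 1.639×10⁻⁶ N.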